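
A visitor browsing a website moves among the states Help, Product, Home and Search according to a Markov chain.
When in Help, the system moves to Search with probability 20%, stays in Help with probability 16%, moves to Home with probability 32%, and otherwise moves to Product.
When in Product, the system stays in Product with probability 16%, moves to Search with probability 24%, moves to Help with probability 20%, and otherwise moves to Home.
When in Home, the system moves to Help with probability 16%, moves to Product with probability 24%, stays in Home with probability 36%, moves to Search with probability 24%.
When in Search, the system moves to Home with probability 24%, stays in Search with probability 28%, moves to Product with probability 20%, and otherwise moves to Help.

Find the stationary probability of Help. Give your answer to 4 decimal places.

Let the stationary distribution be π with π = πP and π_1 + π_2 + π_3 + π_4 = 1.
π_1 = 0.16·π_1 + 0.2·π_2 + 0.16·π_3 + 0.28·π_4
π_2 = 0.32·π_1 + 0.16·π_2 + 0.24·π_3 + 0.2·π_4
π_3 = 0.32·π_1 + 0.4·π_2 + 0.36·π_3 + 0.24·π_4
Solving with the normalization constraint gives π = (0.1981, 0.2279, 0.3322, 0.2417).
So the stationary probability of Help is 0.1981.

0.1981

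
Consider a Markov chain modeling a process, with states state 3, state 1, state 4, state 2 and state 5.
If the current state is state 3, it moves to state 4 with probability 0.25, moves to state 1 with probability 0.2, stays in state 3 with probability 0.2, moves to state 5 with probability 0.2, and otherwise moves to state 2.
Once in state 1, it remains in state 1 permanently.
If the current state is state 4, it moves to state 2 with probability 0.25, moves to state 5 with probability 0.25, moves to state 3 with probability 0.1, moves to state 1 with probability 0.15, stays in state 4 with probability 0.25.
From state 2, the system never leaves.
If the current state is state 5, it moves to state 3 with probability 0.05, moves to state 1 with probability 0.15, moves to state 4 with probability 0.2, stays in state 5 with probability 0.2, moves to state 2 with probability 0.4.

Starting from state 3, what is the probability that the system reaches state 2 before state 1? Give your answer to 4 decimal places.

Let h(s) be the probability of absorption at state 2 starting from transient state s. Then h(state 2) = 1 and h(state 1) = 0. By first-step analysis:
h(state 3) = 0.2·h(state 3) + 0.2·0 + 0.25·h(state 4) + 0.15·1 + 0.2·h(state 5)
h(state 4) = 0.1·h(state 3) + 0.15·0 + 0.25·h(state 4) + 0.25·1 + 0.25·h(state 5)
h(state 5) = 0.05·h(state 3) + 0.15·0 + 0.2·h(state 4) + 0.4·1 + 0.2·h(state 5)
Solving: h(state 3) = 0.5612, h(state 4) = 0.6398, h(state 5) = 0.6950.
Starting from state 3, the probability is 0.5612.

0.5612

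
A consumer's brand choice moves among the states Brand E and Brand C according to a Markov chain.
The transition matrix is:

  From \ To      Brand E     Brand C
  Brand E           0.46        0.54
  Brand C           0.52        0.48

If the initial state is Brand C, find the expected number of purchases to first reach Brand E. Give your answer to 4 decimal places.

1.9231

Let t(s) be the expected number of purchases to first reach Brand E from state s, with t(Brand E) = 0. Conditioning on the first purchase:
t(Brand C) = 1 + 0.48·t(Brand C)
Solving: t(Brand C) = 1.9231.
Expected purchases from Brand C to Brand E: 1.9231.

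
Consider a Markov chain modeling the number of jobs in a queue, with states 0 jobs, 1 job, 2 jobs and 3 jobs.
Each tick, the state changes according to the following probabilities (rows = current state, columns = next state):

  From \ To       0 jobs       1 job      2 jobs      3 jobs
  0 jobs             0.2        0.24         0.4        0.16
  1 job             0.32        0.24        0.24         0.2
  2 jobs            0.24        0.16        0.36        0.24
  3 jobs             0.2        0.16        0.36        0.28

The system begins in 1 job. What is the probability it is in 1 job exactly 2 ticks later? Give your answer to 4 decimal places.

0.2048

Propagate the distribution vector 2 ticks from 1 job.
After 0 ticks: (0.0000, 1.0000, 0.0000, 0.0000)
After 1 tick: (0.3200, 0.2400, 0.2400, 0.2000)
After 2 ticks: (0.2384, 0.2048, 0.3440, 0.2128)
P(in 1 job after 2 ticks) = 0.2048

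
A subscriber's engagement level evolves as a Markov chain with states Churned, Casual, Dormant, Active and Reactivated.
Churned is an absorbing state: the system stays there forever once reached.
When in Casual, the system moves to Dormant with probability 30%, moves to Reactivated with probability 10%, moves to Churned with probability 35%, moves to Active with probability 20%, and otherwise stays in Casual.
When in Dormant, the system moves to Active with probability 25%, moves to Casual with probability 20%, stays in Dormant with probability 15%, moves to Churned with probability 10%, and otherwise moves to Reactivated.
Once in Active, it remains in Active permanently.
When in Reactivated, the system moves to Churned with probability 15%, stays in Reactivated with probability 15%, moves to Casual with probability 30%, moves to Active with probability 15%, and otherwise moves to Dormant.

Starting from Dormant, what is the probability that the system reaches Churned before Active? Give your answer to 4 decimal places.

Let h(s) be the probability of absorption at Churned starting from transient state s. Then h(Churned) = 1 and h(Active) = 0. By first-step analysis:
h(Casual) = 0.35·1 + 0.05·h(Casual) + 0.3·h(Dormant) + 0.2·0 + 0.1·h(Reactivated)
h(Dormant) = 0.1·1 + 0.2·h(Casual) + 0.15·h(Dormant) + 0.25·0 + 0.3·h(Reactivated)
h(Reactivated) = 0.15·1 + 0.3·h(Casual) + 0.25·h(Dormant) + 0.15·0 + 0.15·h(Reactivated)
Solving: h(Casual) = 0.5544, h(Dormant) = 0.4234, h(Reactivated) = 0.4967.
Starting from Dormant, the probability is 0.4234.

0.4234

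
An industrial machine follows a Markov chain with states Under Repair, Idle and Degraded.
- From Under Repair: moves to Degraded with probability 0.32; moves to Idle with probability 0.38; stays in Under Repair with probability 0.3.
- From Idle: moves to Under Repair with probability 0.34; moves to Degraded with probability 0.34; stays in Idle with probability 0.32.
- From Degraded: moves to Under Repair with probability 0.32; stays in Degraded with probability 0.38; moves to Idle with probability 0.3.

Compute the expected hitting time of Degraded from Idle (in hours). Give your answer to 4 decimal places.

Let t(s) be the expected number of hours to first reach Degraded from state s, with t(Degraded) = 0. Conditioning on the first hour:
t(Under Repair) = 1 + 0.3·t(Under Repair) + 0.38·t(Idle)
t(Idle) = 1 + 0.34·t(Under Repair) + 0.32·t(Idle)
Solving: t(Under Repair) = 3.0565, t(Idle) = 2.9988.
Expected hours from Idle to Degraded: 2.9988.

2.9988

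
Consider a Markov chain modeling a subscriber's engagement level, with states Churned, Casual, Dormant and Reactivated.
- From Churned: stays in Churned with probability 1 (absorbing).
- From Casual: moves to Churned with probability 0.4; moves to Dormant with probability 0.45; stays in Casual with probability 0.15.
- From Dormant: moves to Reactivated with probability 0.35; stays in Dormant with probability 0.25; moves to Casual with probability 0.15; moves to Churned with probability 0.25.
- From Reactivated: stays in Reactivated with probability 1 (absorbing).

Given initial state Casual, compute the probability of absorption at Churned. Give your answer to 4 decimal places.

Let h(s) be the probability of absorption at Churned starting from transient state s. Then h(Churned) = 1 and h(Reactivated) = 0. By first-step analysis:
h(Casual) = 0.4·1 + 0.15·h(Casual) + 0.45·h(Dormant)
h(Dormant) = 0.25·1 + 0.15·h(Casual) + 0.25·h(Dormant) + 0.35·0
Solving: h(Casual) = 0.7237, h(Dormant) = 0.4781.
Starting from Casual, the probability is 0.7237.

0.7237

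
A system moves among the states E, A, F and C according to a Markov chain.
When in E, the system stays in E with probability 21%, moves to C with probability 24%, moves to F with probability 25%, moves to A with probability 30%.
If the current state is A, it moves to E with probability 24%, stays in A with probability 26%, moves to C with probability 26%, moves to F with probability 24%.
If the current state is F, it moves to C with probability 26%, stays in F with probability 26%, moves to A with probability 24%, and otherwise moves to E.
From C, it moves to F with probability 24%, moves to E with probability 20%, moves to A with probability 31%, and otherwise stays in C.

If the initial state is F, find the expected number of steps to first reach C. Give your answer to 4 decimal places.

Let t(s) be the expected number of steps to first reach C from state s, with t(C) = 0. Conditioning on the first step:
t(E) = 1 + 0.21·t(E) + 0.3·t(A) + 0.25·t(F)
t(A) = 1 + 0.24·t(E) + 0.26·t(A) + 0.24·t(F)
t(F) = 1 + 0.24·t(E) + 0.24·t(A) + 0.26·t(F)
Solving: t(E) = 3.9924, t(A) = 3.9163, t(F) = 3.9163.
Expected steps from F to C: 3.9163.

3.9163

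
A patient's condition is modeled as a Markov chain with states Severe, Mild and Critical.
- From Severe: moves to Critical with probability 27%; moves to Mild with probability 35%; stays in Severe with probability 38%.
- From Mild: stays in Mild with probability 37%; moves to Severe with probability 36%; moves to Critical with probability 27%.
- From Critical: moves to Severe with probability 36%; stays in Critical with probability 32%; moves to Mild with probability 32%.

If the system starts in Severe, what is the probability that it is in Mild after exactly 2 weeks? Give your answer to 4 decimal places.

Sum over the intermediate state after 1 week:
P = P(Severe→Severe)·P(Severe→Mild) + P(Severe→Mild)·P(Mild→Mild) + P(Severe→Critical)·P(Critical→Mild)
  = 0.38×0.35 + 0.35×0.37 + 0.27×0.32
  = 0.1330 + 0.1295 + 0.0864 = 0.3489

0.3489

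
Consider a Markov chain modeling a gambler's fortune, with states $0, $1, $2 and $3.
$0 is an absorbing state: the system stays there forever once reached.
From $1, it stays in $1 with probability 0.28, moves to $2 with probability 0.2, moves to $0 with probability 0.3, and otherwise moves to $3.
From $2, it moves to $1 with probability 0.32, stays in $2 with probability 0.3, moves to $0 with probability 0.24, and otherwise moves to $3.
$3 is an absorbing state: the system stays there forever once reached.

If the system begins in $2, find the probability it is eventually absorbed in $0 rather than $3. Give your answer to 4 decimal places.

0.6109

Let h(s) be the probability of absorption at $0 starting from transient state s. Then h($0) = 1 and h($3) = 0. By first-step analysis:
h($1) = 0.3·1 + 0.28·h($1) + 0.2·h($2) + 0.22·0
h($2) = 0.24·1 + 0.32·h($1) + 0.3·h($2) + 0.14·0
Solving: h($1) = 0.5864, h($2) = 0.6109.
Starting from $2, the probability is 0.6109.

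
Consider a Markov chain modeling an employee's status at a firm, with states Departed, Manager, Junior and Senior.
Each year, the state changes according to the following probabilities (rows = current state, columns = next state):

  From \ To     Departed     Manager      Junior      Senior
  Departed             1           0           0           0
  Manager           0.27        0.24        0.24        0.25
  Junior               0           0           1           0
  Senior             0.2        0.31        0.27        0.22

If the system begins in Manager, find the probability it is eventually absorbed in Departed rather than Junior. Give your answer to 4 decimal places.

Let h(s) be the probability of absorption at Departed starting from transient state s. Then h(Departed) = 1 and h(Junior) = 0. By first-step analysis:
h(Manager) = 0.27·1 + 0.24·h(Manager) + 0.24·0 + 0.25·h(Senior)
h(Senior) = 0.2·1 + 0.31·h(Manager) + 0.27·0 + 0.22·h(Senior)
Solving: h(Manager) = 0.5057, h(Senior) = 0.4574.
Starting from Manager, the probability is 0.5057.

0.5057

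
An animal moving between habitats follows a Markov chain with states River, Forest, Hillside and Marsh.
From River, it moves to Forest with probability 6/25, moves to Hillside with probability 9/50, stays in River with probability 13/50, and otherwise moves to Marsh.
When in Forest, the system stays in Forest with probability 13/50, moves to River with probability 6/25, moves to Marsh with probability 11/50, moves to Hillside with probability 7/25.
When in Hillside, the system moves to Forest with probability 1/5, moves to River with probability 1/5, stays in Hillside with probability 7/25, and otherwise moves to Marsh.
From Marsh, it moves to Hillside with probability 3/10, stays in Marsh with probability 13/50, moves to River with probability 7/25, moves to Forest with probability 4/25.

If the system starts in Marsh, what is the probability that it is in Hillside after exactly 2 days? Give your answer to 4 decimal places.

0.2572

Propagate the distribution vector 2 days from Marsh.
After 0 days: (0.0000, 0.0000, 0.0000, 1.0000)
After 1 day: (0.2800, 0.1600, 0.3000, 0.2600)
After 2 days: (0.2440, 0.2104, 0.2572, 0.2884)
P(in Hillside after 2 days) = 0.2572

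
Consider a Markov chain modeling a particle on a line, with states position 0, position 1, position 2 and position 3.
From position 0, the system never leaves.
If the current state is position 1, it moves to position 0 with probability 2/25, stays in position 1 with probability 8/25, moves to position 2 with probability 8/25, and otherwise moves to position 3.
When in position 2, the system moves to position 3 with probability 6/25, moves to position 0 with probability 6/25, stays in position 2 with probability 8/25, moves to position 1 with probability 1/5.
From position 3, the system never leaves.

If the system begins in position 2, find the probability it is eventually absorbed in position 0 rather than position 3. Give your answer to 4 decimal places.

Let h(s) be the probability of absorption at position 0 starting from transient state s. Then h(position 0) = 1 and h(position 3) = 0. By first-step analysis:
h(position 1) = 0.08·1 + 0.32·h(position 1) + 0.32·h(position 2) + 0.28·0
h(position 2) = 0.24·1 + 0.2·h(position 1) + 0.32·h(position 2) + 0.24·0
Solving: h(position 1) = 0.3293, h(position 2) = 0.4498.
Starting from position 2, the probability is 0.4498.

0.4498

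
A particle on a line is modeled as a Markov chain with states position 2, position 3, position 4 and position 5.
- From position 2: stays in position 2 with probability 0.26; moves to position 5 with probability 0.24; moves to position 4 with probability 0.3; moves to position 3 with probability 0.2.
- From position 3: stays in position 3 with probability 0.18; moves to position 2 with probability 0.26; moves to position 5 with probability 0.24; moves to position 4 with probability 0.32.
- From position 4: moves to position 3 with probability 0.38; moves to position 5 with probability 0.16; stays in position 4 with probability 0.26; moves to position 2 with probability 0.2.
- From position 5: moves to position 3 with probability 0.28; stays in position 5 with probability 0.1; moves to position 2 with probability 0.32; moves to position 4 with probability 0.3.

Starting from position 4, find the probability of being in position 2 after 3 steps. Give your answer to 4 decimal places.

Propagate the distribution vector 3 steps from position 4.
After 0 steps: (0.0000, 0.0000, 1.0000, 0.0000)
After 1 step: (0.2000, 0.3800, 0.2600, 0.1600)
After 2 steps: (0.2540, 0.2520, 0.2972, 0.1968)
After 3 steps: (0.2540, 0.2642, 0.2932, 0.1887)
P(in position 2 after 3 steps) = 0.2540

0.2540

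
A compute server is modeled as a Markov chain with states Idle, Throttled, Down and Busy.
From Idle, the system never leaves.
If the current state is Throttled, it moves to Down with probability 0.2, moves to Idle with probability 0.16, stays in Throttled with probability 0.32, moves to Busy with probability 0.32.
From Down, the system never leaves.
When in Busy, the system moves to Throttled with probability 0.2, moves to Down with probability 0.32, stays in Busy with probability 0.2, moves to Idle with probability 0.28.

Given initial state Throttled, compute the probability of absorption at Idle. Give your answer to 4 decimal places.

0.4533

Let h(s) be the probability of absorption at Idle starting from transient state s. Then h(Idle) = 1 and h(Down) = 0. By first-step analysis:
h(Throttled) = 0.16·1 + 0.32·h(Throttled) + 0.2·0 + 0.32·h(Busy)
h(Busy) = 0.28·1 + 0.2·h(Throttled) + 0.32·0 + 0.2·h(Busy)
Solving: h(Throttled) = 0.4533, h(Busy) = 0.4633.
Starting from Throttled, the probability is 0.4533.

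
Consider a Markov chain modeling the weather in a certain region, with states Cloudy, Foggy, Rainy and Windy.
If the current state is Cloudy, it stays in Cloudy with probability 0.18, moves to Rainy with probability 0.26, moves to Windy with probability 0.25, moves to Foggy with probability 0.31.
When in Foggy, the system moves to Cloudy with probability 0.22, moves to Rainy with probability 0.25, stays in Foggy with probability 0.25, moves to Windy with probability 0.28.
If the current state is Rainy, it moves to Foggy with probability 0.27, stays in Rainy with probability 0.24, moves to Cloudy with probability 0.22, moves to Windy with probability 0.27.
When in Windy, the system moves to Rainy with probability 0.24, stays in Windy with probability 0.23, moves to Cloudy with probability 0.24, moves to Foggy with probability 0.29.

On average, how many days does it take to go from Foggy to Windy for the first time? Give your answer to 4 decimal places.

3.6879

Let t(s) be the expected number of days to first reach Windy from state s, with t(Windy) = 0. Conditioning on the first day:
t(Cloudy) = 1 + 0.18·t(Cloudy) + 0.31·t(Foggy) + 0.26·t(Rainy)
t(Foggy) = 1 + 0.22·t(Cloudy) + 0.25·t(Foggy) + 0.25·t(Rainy)
t(Rainy) = 1 + 0.22·t(Cloudy) + 0.27·t(Foggy) + 0.24·t(Rainy)
Solving: t(Cloudy) = 3.7946, t(Foggy) = 3.6879, t(Rainy) = 3.7244.
Expected days from Foggy to Windy: 3.6879.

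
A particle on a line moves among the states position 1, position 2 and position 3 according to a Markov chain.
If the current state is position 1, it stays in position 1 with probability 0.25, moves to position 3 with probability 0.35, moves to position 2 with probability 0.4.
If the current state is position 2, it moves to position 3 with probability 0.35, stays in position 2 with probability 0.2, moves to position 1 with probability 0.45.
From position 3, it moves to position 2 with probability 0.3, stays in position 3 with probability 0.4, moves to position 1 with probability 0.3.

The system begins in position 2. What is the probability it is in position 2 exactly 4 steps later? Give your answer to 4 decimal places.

0.3035

Propagate the distribution vector 4 steps from position 2.
After 0 steps: (0.0000, 1.0000, 0.0000)
After 1 step: (0.4500, 0.2000, 0.3500)
After 2 steps: (0.3075, 0.3250, 0.3675)
After 3 steps: (0.3334, 0.2983, 0.3684)
After 4 steps: (0.3281, 0.3035, 0.3684)
P(in position 2 after 4 steps) = 0.3035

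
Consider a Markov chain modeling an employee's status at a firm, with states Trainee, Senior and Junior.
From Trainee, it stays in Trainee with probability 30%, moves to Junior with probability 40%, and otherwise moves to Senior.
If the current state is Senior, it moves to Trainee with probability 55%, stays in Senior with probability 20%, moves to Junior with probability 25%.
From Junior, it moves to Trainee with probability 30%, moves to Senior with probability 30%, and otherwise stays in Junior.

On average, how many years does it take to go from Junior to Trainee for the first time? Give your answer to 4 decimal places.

2.7160

Let t(s) be the expected number of years to first reach Trainee from state s, with t(Trainee) = 0. Conditioning on the first year:
t(Senior) = 1 + 0.2·t(Senior) + 0.25·t(Junior)
t(Junior) = 1 + 0.3·t(Senior) + 0.4·t(Junior)
Solving: t(Senior) = 2.0988, t(Junior) = 2.7160.
Expected years from Junior to Trainee: 2.7160.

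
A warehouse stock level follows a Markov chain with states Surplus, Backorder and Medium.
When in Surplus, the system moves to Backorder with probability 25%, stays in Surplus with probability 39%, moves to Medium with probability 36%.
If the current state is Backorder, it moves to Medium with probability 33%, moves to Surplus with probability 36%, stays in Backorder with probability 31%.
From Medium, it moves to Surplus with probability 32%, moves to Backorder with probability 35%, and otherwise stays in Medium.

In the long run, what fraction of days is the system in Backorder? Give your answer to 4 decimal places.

Let the stationary distribution be π with π = πP and π_1 + π_2 + π_3 = 1.
π_1 = 0.39·π_1 + 0.36·π_2 + 0.32·π_3
π_2 = 0.25·π_1 + 0.31·π_2 + 0.35·π_3
Solving with the normalization constraint gives π = (0.3571, 0.3022, 0.3407).
So the stationary probability of Backorder is 0.3022.

0.3022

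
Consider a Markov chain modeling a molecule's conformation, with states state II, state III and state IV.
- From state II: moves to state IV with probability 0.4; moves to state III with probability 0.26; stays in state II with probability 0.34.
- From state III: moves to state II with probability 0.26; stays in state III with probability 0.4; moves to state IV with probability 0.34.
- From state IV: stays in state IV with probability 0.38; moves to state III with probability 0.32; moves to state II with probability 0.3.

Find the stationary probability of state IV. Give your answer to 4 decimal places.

0.3728

Let the stationary distribution be π with π = πP and π_1 + π_2 + π_3 = 1.
π_1 = 0.34·π_1 + 0.26·π_2 + 0.3·π_3
π_2 = 0.26·π_1 + 0.4·π_2 + 0.32·π_3
Solving with the normalization constraint gives π = (0.2988, 0.3283, 0.3728).
So the stationary probability of state IV is 0.3728.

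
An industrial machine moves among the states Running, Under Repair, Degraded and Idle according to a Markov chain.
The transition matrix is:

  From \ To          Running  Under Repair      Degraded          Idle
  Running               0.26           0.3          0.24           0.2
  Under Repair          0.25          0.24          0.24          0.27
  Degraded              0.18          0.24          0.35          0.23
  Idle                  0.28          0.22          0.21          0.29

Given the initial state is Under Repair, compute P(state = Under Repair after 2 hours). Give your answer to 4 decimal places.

Propagate the distribution vector 2 hours from Under Repair.
After 0 hours: (0.0000, 1.0000, 0.0000, 0.0000)
After 1 hour: (0.2500, 0.2400, 0.2400, 0.2700)
After 2 hours: (0.2438, 0.2496, 0.2583, 0.2483)
P(in Under Repair after 2 hours) = 0.2496

0.2496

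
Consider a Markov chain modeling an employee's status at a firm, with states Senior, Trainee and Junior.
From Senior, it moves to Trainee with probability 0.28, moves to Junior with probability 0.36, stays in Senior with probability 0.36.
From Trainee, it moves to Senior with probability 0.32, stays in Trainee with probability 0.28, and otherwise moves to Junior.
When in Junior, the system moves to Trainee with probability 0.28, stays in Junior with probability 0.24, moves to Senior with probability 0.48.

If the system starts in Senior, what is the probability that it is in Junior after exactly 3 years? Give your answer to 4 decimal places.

Propagate the distribution vector 3 years from Senior.
After 0 years: (1.0000, 0.0000, 0.0000)
After 1 year: (0.3600, 0.2800, 0.3600)
After 2 years: (0.3920, 0.2800, 0.3280)
After 3 years: (0.3882, 0.2800, 0.3318)
P(in Junior after 3 years) = 0.3318

0.3318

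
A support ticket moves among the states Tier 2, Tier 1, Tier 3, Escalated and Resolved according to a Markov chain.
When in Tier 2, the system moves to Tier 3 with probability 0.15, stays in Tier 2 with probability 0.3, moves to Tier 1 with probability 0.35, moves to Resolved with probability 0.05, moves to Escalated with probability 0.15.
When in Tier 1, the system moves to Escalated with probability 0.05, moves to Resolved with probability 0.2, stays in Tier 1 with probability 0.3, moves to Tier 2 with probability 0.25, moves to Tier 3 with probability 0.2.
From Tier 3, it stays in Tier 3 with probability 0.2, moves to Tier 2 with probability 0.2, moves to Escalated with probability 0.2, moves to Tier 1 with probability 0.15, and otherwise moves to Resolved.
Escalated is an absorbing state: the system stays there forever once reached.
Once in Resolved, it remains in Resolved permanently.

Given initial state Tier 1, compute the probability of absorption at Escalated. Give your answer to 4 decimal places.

Let h(s) be the probability of absorption at Escalated starting from transient state s. Then h(Escalated) = 1 and h(Resolved) = 0. By first-step analysis:
h(Tier 2) = 0.3·h(Tier 2) + 0.35·h(Tier 1) + 0.15·h(Tier 3) + 0.15·1 + 0.05·0
h(Tier 1) = 0.25·h(Tier 2) + 0.3·h(Tier 1) + 0.2·h(Tier 3) + 0.05·1 + 0.2·0
h(Tier 3) = 0.2·h(Tier 2) + 0.15·h(Tier 1) + 0.2·h(Tier 3) + 0.2·1 + 0.25·0
Solving: h(Tier 2) = 0.4978, h(Tier 1) = 0.3764, h(Tier 3) = 0.4450.
Starting from Tier 1, the probability is 0.3764.

0.3764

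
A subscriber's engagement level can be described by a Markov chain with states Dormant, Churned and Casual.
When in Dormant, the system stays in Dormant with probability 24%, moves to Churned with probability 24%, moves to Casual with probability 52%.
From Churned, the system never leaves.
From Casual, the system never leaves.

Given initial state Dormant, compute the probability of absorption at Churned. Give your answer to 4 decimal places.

0.3158

Let h(s) be the probability of absorption at Churned starting from transient state s. Then h(Churned) = 1 and h(Casual) = 0. By first-step analysis:
h(Dormant) = 0.24·h(Dormant) + 0.24·1 + 0.52·0
Solving: h(Dormant) = 0.3158.
Starting from Dormant, the probability is 0.3158.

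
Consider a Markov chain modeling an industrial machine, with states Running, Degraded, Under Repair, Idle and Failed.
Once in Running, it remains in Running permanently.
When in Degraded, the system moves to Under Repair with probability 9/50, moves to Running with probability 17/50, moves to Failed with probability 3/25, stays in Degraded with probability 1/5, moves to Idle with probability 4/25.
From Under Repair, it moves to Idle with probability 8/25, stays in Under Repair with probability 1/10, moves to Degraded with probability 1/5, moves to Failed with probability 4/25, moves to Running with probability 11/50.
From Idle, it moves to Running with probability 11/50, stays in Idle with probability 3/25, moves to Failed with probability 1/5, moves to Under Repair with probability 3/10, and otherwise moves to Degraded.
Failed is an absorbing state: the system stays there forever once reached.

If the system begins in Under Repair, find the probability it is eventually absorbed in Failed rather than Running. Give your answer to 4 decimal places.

Let h(s) be the probability of absorption at Failed starting from transient state s. Then h(Failed) = 1 and h(Running) = 0. By first-step analysis:
h(Degraded) = 0.34·0 + 0.2·h(Degraded) + 0.18·h(Under Repair) + 0.16·h(Idle) + 0.12·1
h(Under Repair) = 0.22·0 + 0.2·h(Degraded) + 0.1·h(Under Repair) + 0.32·h(Idle) + 0.16·1
h(Idle) = 0.22·0 + 0.16·h(Degraded) + 0.3·h(Under Repair) + 0.12·h(Idle) + 0.2·1
Solving: h(Degraded) = 0.3246, h(Under Repair) = 0.4002, h(Idle) = 0.4227.
Starting from Under Repair, the probability is 0.4002.

0.4002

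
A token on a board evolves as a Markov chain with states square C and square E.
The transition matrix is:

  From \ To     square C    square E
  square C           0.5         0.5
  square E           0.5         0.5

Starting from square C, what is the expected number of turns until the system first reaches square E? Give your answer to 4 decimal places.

2.0000

Let t(s) be the expected number of turns to first reach square E from state s, with t(square E) = 0. Conditioning on the first turn:
t(square C) = 1 + 0.5·t(square C)
Solving: t(square C) = 2.0000.
Expected turns from square C to square E: 2.0000.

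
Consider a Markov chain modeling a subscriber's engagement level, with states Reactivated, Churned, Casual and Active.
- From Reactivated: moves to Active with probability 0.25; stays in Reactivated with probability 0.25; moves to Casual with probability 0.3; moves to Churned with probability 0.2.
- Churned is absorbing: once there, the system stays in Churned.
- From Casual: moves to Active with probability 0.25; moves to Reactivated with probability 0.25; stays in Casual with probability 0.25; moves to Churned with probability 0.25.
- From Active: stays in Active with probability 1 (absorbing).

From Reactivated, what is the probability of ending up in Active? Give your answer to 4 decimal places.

0.5385

Let h(s) be the probability of absorption at Active starting from transient state s. Then h(Active) = 1 and h(Churned) = 0. By first-step analysis:
h(Reactivated) = 0.25·h(Reactivated) + 0.2·0 + 0.3·h(Casual) + 0.25·1
h(Casual) = 0.25·h(Reactivated) + 0.25·0 + 0.25·h(Casual) + 0.25·1
Solving: h(Reactivated) = 0.5385, h(Casual) = 0.5128.
Starting from Reactivated, the probability is 0.5385.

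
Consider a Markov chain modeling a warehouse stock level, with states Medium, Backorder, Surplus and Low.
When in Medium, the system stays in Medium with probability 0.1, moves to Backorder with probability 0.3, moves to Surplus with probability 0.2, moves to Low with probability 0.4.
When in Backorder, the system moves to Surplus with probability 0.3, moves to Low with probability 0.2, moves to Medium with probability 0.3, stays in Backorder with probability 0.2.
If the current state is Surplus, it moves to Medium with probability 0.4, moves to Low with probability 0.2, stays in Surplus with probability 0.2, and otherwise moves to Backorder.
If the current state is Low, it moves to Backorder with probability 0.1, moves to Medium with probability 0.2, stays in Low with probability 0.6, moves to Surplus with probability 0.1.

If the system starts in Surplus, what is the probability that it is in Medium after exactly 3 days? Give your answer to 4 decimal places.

0.2400

Propagate the distribution vector 3 days from Surplus.
After 0 days: (0.0000, 0.0000, 1.0000, 0.0000)
After 1 day: (0.4000, 0.2000, 0.2000, 0.2000)
After 2 days: (0.2200, 0.2200, 0.2000, 0.3600)
After 3 days: (0.2400, 0.1860, 0.1860, 0.3880)
P(in Medium after 3 days) = 0.2400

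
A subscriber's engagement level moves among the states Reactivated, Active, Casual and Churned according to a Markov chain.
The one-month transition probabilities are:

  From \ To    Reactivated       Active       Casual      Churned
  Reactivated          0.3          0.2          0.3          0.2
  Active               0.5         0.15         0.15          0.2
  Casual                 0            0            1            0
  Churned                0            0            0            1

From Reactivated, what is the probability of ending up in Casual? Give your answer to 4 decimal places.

0.5758

Let h(s) be the probability of absorption at Casual starting from transient state s. Then h(Casual) = 1 and h(Churned) = 0. By first-step analysis:
h(Reactivated) = 0.3·h(Reactivated) + 0.2·h(Active) + 0.3·1 + 0.2·0
h(Active) = 0.5·h(Reactivated) + 0.15·h(Active) + 0.15·1 + 0.2·0
Solving: h(Reactivated) = 0.5758, h(Active) = 0.5152.
Starting from Reactivated, the probability is 0.5758.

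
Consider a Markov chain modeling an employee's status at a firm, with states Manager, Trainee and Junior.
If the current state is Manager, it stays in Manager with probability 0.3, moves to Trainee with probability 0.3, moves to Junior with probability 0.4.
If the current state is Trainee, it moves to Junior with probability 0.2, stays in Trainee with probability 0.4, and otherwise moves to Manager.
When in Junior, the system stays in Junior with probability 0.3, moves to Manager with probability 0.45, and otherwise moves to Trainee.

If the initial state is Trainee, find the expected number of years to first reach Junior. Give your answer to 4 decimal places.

3.6667

Let t(s) be the expected number of years to first reach Junior from state s, with t(Junior) = 0. Conditioning on the first year:
t(Manager) = 1 + 0.3·t(Manager) + 0.3·t(Trainee)
t(Trainee) = 1 + 0.4·t(Manager) + 0.4·t(Trainee)
Solving: t(Manager) = 3.0000, t(Trainee) = 3.6667.
Expected years from Trainee to Junior: 3.6667.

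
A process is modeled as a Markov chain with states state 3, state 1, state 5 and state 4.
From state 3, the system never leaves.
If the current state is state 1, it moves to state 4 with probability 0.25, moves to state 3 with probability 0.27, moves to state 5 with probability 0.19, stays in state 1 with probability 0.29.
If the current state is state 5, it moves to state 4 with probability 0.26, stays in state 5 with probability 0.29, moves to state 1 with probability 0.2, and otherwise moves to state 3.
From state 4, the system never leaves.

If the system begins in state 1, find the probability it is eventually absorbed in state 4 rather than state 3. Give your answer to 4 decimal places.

0.4868

Let h(s) be the probability of absorption at state 4 starting from transient state s. Then h(state 4) = 1 and h(state 3) = 0. By first-step analysis:
h(state 1) = 0.27·0 + 0.29·h(state 1) + 0.19·h(state 5) + 0.25·1
h(state 5) = 0.25·0 + 0.2·h(state 1) + 0.29·h(state 5) + 0.26·1
Solving: h(state 1) = 0.4868, h(state 5) = 0.5033.
Starting from state 1, the probability is 0.4868.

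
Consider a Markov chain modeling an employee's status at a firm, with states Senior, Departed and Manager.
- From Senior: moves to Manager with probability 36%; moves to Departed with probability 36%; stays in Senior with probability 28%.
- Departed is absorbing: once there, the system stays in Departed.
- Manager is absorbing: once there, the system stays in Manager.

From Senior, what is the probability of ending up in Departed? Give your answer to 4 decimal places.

Let h(s) be the probability of absorption at Departed starting from transient state s. Then h(Departed) = 1 and h(Manager) = 0. By first-step analysis:
h(Senior) = 0.28·h(Senior) + 0.36·1 + 0.36·0
Solving: h(Senior) = 0.5000.
Starting from Senior, the probability is 0.5000.

0.5000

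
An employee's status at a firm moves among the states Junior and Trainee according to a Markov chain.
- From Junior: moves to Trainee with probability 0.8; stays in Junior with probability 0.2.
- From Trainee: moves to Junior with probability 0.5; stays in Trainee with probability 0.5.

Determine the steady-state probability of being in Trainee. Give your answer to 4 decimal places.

0.6154

Let the stationary distribution be π with π = πP and π_1 + π_2 = 1.
π_1 = 0.2·π_1 + 0.5·π_2
Solving with the normalization constraint gives π = (0.3846, 0.6154).
So the stationary probability of Trainee is 0.6154.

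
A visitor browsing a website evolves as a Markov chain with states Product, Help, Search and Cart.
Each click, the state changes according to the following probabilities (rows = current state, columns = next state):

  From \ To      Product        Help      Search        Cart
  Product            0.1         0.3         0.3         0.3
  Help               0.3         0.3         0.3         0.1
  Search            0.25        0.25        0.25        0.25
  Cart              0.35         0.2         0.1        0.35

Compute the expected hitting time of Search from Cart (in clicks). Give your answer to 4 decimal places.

Let t(s) be the expected number of clicks to first reach Search from state s, with t(Search) = 0. Conditioning on the first click:
t(Product) = 1 + 0.1·t(Product) + 0.3·t(Help) + 0.3·t(Cart)
t(Help) = 1 + 0.3·t(Product) + 0.3·t(Help) + 0.1·t(Cart)
t(Cart) = 1 + 0.35·t(Product) + 0.2·t(Help) + 0.35·t(Cart)
Solving: t(Product) = 4.0260, t(Help) = 3.8528, t(Cart) = 4.8918.
Expected clicks from Cart to Search: 4.8918.

4.8918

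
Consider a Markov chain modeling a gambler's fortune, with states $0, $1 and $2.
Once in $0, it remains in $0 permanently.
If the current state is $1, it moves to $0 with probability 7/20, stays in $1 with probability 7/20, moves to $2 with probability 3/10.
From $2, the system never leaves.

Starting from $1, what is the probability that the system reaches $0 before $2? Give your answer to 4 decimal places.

0.5385

Let h(s) be the probability of absorption at $0 starting from transient state s. Then h($0) = 1 and h($2) = 0. By first-step analysis:
h($1) = 0.35·1 + 0.35·h($1) + 0.3·0
Solving: h($1) = 0.5385.
Starting from $1, the probability is 0.5385.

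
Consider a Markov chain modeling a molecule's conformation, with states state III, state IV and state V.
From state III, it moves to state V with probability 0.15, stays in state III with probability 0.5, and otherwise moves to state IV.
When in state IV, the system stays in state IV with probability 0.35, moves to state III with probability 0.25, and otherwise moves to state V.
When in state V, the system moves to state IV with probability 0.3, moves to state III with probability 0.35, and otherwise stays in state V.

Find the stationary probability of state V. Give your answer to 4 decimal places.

Let the stationary distribution be π with π = πP and π_1 + π_2 + π_3 = 1.
π_1 = 0.5·π_1 + 0.25·π_2 + 0.35·π_3
π_2 = 0.35·π_1 + 0.35·π_2 + 0.3·π_3
Solving with the normalization constraint gives π = (0.3723, 0.3354, 0.2923).
So the stationary probability of state V is 0.2923.

0.2923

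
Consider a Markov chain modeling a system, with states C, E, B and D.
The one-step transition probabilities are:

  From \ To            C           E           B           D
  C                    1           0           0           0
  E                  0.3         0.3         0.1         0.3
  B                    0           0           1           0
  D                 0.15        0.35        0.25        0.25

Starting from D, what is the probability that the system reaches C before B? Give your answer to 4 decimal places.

Let h(s) be the probability of absorption at C starting from transient state s. Then h(C) = 1 and h(B) = 0. By first-step analysis:
h(E) = 0.3·1 + 0.3·h(E) + 0.1·0 + 0.3·h(D)
h(D) = 0.15·1 + 0.35·h(E) + 0.25·0 + 0.25·h(D)
Solving: h(E) = 0.6429, h(D) = 0.5000.
Starting from D, the probability is 0.5000.

0.5000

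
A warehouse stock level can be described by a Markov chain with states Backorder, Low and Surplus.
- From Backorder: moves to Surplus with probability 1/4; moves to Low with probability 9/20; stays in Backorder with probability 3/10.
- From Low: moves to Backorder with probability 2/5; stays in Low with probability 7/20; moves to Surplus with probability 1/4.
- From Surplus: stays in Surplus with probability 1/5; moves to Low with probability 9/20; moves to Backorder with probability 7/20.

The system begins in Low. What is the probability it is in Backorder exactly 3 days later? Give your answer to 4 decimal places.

Propagate the distribution vector 3 days from Low.
After 0 days: (0.0000, 1.0000, 0.0000)
After 1 day: (0.4000, 0.3500, 0.2500)
After 2 days: (0.3475, 0.4150, 0.2375)
After 3 days: (0.3534, 0.4085, 0.2381)
P(in Backorder after 3 days) = 0.3534

0.3534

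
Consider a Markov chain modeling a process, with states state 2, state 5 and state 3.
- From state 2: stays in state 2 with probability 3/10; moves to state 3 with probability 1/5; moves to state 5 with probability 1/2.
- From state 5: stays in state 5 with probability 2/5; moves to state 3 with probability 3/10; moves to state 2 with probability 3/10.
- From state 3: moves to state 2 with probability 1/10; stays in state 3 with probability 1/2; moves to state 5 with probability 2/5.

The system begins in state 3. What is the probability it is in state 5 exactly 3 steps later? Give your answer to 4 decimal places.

0.4200

Propagate the distribution vector 3 steps from state 3.
After 0 steps: (0.0000, 0.0000, 1.0000)
After 1 step: (0.1000, 0.4000, 0.5000)
After 2 steps: (0.2000, 0.4100, 0.3900)
After 3 steps: (0.2220, 0.4200, 0.3580)
P(in state 5 after 3 steps) = 0.4200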